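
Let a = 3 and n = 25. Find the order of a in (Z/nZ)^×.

Since 3 ∈ (Z/25Z)^×, its order divides φ(25) = φ(5^2) = 5·(5−1) = 20 = 2^2 · 5.
Divisors of 20: 1, 2, 4, 5, 10, 20.
Test each divisor d:
3^1 ≡ 3
3^2 ≡ 9
3^4 ≡ 6
3^5 ≡ 18
3^10 ≡ 24
3^20 ≡ 1
Therefore the multiplicative order of 3 modulo 25 is 20.

20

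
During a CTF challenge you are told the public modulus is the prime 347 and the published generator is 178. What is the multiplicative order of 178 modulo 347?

346

By Lagrange's theorem, ord_347(178) divides φ(347) = 347 − 1 = 346 = 2 · 173.
Divisors of 346: 1, 2, 173, 346.
Check 178^d mod 347 for each divisor in increasing order:
178^1 ≡ 178 (mod 347)
178^2 ≡ 107 (mod 347)
178^173 ≡ 346 (mod 347)
178^346 ≡ 1 (mod 347) ✓
Therefore the multiplicative order of 178 modulo 347 is 346.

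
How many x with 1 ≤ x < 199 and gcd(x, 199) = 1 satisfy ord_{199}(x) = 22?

10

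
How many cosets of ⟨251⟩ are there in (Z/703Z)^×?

18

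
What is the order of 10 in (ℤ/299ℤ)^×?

66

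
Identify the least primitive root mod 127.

3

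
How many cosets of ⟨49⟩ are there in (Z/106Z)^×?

4

Since 49 ∈ (Z/106Z)^×, its order divides φ(106) = φ(2)·φ(53) = 1·52 = 52 = 2^2 · 13.
Divisors of 52: 1, 2, 4, 13, 26, 52.
Evaluate successive powers at the divisors of 52:
49^1 ≡ 49 (mod 106)
49^2 ≡ 69 (mod 106)
49^4 ≡ 97 (mod 106)
49^13 ≡ 1 (mod 106) ✓
So ord_106(49) = 13, hence |⟨49⟩| = 13.
The index is φ(106) / ord(49) = 52 / 13 = 4.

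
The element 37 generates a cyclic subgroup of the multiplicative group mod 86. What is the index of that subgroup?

By Lagrange's theorem, ord_86(37) divides φ(86) = φ(2)·φ(43) = 1·42 = 42 = 2 · 3 · 7.
Divisors of 42: 1, 2, 3, 6, 7, 14, 21, 42.
Compute 37^d (mod 86) for the divisors d until we hit 1:
37^1 ≡ 37 (mod 86)
37^2 ≡ 79 (mod 86)
37^3 ≡ 85 (mod 86)
37^6 ≡ 1 (mod 86) ✓
The order of 37 is 6, so the subgroup it generates has 6 elements.
[(Z/86Z)^× : ⟨37⟩] = 42/6 = 7.

7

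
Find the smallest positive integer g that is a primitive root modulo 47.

φ(47) = 47 − 1 = 46 = 2 · 23.
Test candidates g = 2, 3, … against the prime factors q ∈ {2, 23} of φ(47): g is a generator iff g^(46/q) ≢ 1 for every such q.
g = 2: 2^23 ≡ 1 — hits 1, so not a primitive root.
g = 3: 3^23 ≡ 1 — hits 1, so not a primitive root.
g = 4: 4^23 ≡ 1 — hits 1, so not a primitive root.
g = 5: 5^23 ≡ 46; 5^2 ≡ 25 — none is 1, so 5 is a primitive root.
Hence the least primitive root of 47 is 5.

5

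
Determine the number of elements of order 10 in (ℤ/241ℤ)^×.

φ(241) = 241 − 1 = 240 = 2^4 · 3 · 5.
Since (Z/241Z)^× is cyclic of order 240, the number of elements of order d is φ(d) when d | 240 and 0 otherwise.
10 = 2 · 5 divides 240, and φ(10) = 4.

4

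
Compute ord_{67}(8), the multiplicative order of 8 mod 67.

22

ord(8) | φ(67) = 67 − 1 = 66 = 2 · 3 · 11.
Divisors of 66: 1, 2, 3, 6, 11, 22, 33, 66.
Test each divisor d:
8^1 ≡ 8 (mod 67)
8^2 ≡ 64 (mod 67)
8^3 ≡ 43 (mod 67)
8^6 ≡ 40 (mod 67)
8^11 ≡ 66 (mod 67)
8^22 ≡ 1 (mod 67) ✓
The smallest such exponent is 22, so the order of 8 is 22.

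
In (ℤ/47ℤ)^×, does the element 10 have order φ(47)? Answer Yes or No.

φ(47) = 47 − 1 = 46 = 2 · 23.
Test 10^(46/q) mod 47 for each prime factor q of 46:
10^23 ≡ 46 (mod 47)  [q = 2: ≢ 1 ✓]
10^2 ≡ 6 (mod 47)  [q = 23: ≢ 1 ✓]
None equal 1, so ord_47(10) = 46: 10 is a primitive root.

Yes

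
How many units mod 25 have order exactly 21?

0

φ(25) = φ(5^2) = 5·(5−1) = 20 = 2^2 · 5.
Since (Z/25Z)^× is cyclic of order 20, the number of elements of order d is φ(d) when d | 20 and 0 otherwise.
21 does not divide 20, so no element of (Z/25Z)^× has order 21.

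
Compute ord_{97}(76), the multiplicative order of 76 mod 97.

ord(76) | φ(97) = 97 − 1 = 96 = 2^5 · 3.
Divisors of 96: 1, 2, 3, 4, 6, 8, 12, 16, 24, 32, 48, 96.
Check 76^d mod 97 for each divisor in increasing order:
76^1 ≡ 76 (mod 97)
76^2 ≡ 53 (mod 97)
76^3 ≡ 51 (mod 97)
76^4 ≡ 93 (mod 97)
76^6 ≡ 79 (mod 97)
76^8 ≡ 16 (mod 97)
76^12 ≡ 33 (mod 97)
76^16 ≡ 62 (mod 97)
76^24 ≡ 22 (mod 97)
76^32 ≡ 61 (mod 97)
76^48 ≡ 96 (mod 97)
76^96 ≡ 1 (mod 97) ✓
Hence ord(76) = 96.

96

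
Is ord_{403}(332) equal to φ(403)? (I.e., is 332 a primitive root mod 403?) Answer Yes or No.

403 = 13 · 31 is a product of two distinct odd primes, so (Z/403Z)^× ≅ (Z/13Z)^× × (Z/31Z)^× is not cyclic.
No primitive root modulo 403 exists; in particular 332 is not one.

No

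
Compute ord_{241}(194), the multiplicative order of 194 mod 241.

40

Since 194 ∈ (Z/241Z)^×, its order divides φ(241) = 241 − 1 = 240 = 2^4 · 3 · 5.
Divisors of 240: 1, 2, 3, 4, 5, 6, 8, 10, 12, 15, 16, 20, 24, 30, 40, 48, 60, 80, 120, 240.
Test each divisor d:
194^1 ≡ 194
194^2 ≡ 40
194^3 ≡ 48
194^4 ≡ 154
194^5 ≡ 233
194^6 ≡ 135
194^8 ≡ 98
194^10 ≡ 64
194^12 ≡ 150
194^15 ≡ 211
194^16 ≡ 205
194^20 ≡ 240
194^24 ≡ 87
194^30 ≡ 177
194^40 ≡ 1
The smallest such exponent is 40, so the order of 194 is 40.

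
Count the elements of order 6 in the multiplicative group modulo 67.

2

φ(67) = 67 − 1 = 66 = 2 · 3 · 11.
In a cyclic group of order 66, there are φ(d) elements of order d for each divisor d of 66, and zero for non-divisors.
6 = 2 · 3 divides 66, and φ(6) = 2.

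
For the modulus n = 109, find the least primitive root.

φ(109) = 109 − 1 = 108 = 2^2 · 3^3.
Test candidates g = 2, 3, … against the prime factors q ∈ {2, 3} of φ(109): g is a generator iff g^(108/q) ≢ 1 for every such q.
g = 2: 2^54 ≡ 108; 2^36 ≡ 1 — hits 1, so not a primitive root.
g = 3: 3^54 ≡ 1 — hits 1, so not a primitive root.
g = 4: 4^54 ≡ 1 — hits 1, so not a primitive root.
g = 5: 5^54 ≡ 1 — hits 1, so not a primitive root.
g = 6: 6^54 ≡ 108; 6^36 ≡ 63 — none is 1, so 6 is a primitive root.
The smallest primitive root modulo 109 is 6.

6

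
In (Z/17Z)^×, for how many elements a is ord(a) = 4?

φ(17) = 17 − 1 = 16 = 2^4.
In a cyclic group of order 16, there are φ(d) elements of order d for each divisor d of 16, and zero for non-divisors.
4 = 2^2 divides 16, and φ(4) = 2.

2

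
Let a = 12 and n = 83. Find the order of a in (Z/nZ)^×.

41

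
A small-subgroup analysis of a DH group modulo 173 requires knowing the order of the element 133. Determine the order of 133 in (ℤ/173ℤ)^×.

ord(133) | φ(173) = 173 − 1 = 172 = 2^2 · 43.
Divisors of 172: 1, 2, 4, 43, 86, 172.
Compute 133^d (mod 173) for the divisors d until we hit 1:
133^1 ≡ 133
133^2 ≡ 43
133^4 ≡ 119
133^43 ≡ 1
Hence ord(133) = 43.

43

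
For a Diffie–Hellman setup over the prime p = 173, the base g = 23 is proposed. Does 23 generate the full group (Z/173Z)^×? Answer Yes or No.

No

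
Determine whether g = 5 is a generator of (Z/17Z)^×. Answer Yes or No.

Yes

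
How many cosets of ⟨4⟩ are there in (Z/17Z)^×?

The order of 4 must divide φ(17) = 17 − 1 = 16 = 2^4.
Divisors of 16: 1, 2, 4, 8, 16.
Check 4^d mod 17 for each divisor in increasing order:
4^1 ≡ 4 (mod 17)
4^2 ≡ 16 (mod 17)
4^4 ≡ 1 (mod 17) ✓
The order of 4 is 4, so the subgroup it generates has 4 elements.
The index is φ(17) / ord(4) = 16 / 4 = 4.

4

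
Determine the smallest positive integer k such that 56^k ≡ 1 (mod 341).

3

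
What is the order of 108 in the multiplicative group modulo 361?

342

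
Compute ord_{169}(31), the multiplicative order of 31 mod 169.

52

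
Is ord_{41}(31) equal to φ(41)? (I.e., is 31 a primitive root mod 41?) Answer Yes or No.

φ(41) = 41 − 1 = 40 = 2^3 · 5.
It suffices to check that the order of 31 is not a proper divisor of 40: compute 31^(40/q) for q ∈ {2, 5}.
31^20 ≡ 1 (mod 41)  [q = 2: ≡ 1 ✗]
31^8 ≡ 16 (mod 41)  [q = 5: ≢ 1 ✓]
31^20 ≡ 1 shows ord(31) | 20, strictly less than φ(41); not a primitive root.

No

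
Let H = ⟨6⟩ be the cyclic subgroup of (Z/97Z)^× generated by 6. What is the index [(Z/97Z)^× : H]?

8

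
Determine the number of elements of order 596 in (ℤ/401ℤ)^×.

φ(401) = 401 − 1 = 400 = 2^4 · 5^2.
(Z/401Z)^× is cyclic (|G| = 400); a cyclic group of order m has exactly φ(d) elements of each order d | m, and none otherwise.
Since 596 ∤ 400, the count is 0.

0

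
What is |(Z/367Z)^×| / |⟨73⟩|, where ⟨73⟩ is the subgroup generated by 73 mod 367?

2

The order of 73 must divide φ(367) = 367 − 1 = 366 = 2 · 3 · 61.
Divisors of 366: 1, 2, 3, 6, 61, 122, 183, 366.
Test each divisor d:
73^1 ≡ 73 (mod 367)
73^2 ≡ 191 (mod 367)
73^3 ≡ 364 (mod 367)
73^6 ≡ 9 (mod 367)
73^61 ≡ 83 (mod 367)
73^122 ≡ 283 (mod 367)
73^183 ≡ 1 (mod 367) ✓
So ord_367(73) = 183, hence |⟨73⟩| = 183.
[(Z/367Z)^× : ⟨73⟩] = 366/183 = 2.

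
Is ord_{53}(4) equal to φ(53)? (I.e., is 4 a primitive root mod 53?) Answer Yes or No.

φ(53) = 53 − 1 = 52 = 2^2 · 13.
It suffices to check that the order of 4 is not a proper divisor of 52: compute 4^(52/q) for q ∈ {2, 13}.
4^26 ≡ 1 (mod 53)  [q = 2: ≡ 1 ✗]
4^4 ≡ 44 (mod 53)  [q = 13: ≢ 1 ✓]
4^26 ≡ 1 shows ord(4) | 26, strictly less than φ(53); not a primitive root.

No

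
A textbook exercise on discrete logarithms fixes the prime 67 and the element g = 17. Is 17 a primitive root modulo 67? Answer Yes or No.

No

φ(67) = 67 − 1 = 66 = 2 · 3 · 11.
Test 17^(66/q) mod 67 for each prime factor q of 66:
17^33 ≡ 1 (mod 67)  [q = 2: ≡ 1 ✗]
17^22 ≡ 37 (mod 67)  [q = 3: ≢ 1 ✓]
17^6 ≡ 15 (mod 67)  [q = 11: ≢ 1 ✓]
The check at q = 2 fails, so 17 generates a proper subgroup.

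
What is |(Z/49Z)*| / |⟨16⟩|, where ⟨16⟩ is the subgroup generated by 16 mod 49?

By Lagrange's theorem, ord_49(16) divides φ(49) = φ(7^2) = 7·(7−1) = 42 = 2 · 3 · 7.
Divisors of 42: 1, 2, 3, 6, 7, 14, 21, 42.
Evaluate successive powers at the divisors of 42:
16^1 ≡ 16
16^2 ≡ 11
16^3 ≡ 29
16^6 ≡ 8
16^7 ≡ 30
16^14 ≡ 18
16^21 ≡ 1
Thus |⟨16⟩| = ord(16) = 21.
Index = |(Z/49Z)^×| / |⟨16⟩| = 42 / 21 = 2.

2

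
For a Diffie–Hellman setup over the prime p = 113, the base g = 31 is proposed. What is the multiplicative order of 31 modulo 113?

ord(31) | φ(113) = 113 − 1 = 112 = 2^4 · 7.
Divisors of 112: 1, 2, 4, 7, 8, 14, 16, 28, 56, 112.
Check 31^d mod 113 for each divisor in increasing order:
31^1 ≡ 31
31^2 ≡ 57
31^4 ≡ 85
31^7 ≡ 18
31^8 ≡ 106
31^14 ≡ 98
31^16 ≡ 49
31^28 ≡ 112
31^56 ≡ 1
So ord_113(31) = 56.

56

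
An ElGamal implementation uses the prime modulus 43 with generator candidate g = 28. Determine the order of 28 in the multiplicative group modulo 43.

42

Since 28 ∈ (Z/43Z)^×, its order divides φ(43) = 43 − 1 = 42 = 2 · 3 · 7.
Divisors of 42: 1, 2, 3, 6, 7, 14, 21, 42.
Evaluate successive powers at the divisors of 42:
28^1 ≡ 28 (mod 43)
28^2 ≡ 10 (mod 43)
28^3 ≡ 22 (mod 43)
28^6 ≡ 11 (mod 43)
28^7 ≡ 7 (mod 43)
28^14 ≡ 6 (mod 43)
28^21 ≡ 42 (mod 43)
28^42 ≡ 1 (mod 43) ✓
The smallest such exponent is 42, so the order of 28 is 42.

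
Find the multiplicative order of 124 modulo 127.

By Lagrange's theorem, ord_127(124) divides φ(127) = 127 − 1 = 126 = 2 · 3^2 · 7.
Divisors of 126: 1, 2, 3, 6, 7, 9, 14, 18, 21, 42, 63, 126.
Check 124^d mod 127 for each divisor in increasing order:
124^1 ≡ 124 (mod 127)
124^2 ≡ 9 (mod 127)
124^3 ≡ 100 (mod 127)
124^6 ≡ 94 (mod 127)
124^7 ≡ 99 (mod 127)
124^9 ≡ 2 (mod 127)
124^14 ≡ 22 (mod 127)
124^18 ≡ 4 (mod 127)
124^21 ≡ 19 (mod 127)
124^42 ≡ 107 (mod 127)
124^63 ≡ 1 (mod 127) ✓
Hence ord(124) = 63.

63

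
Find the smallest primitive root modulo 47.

5

φ(47) = 47 − 1 = 46 = 2 · 23.
Test candidates g = 2, 3, … against the prime factors q ∈ {2, 23} of φ(47): g is a generator iff g^(46/q) ≢ 1 for every such q.
g = 2: 2^23 ≡ 1 — hits 1, so not a primitive root.
g = 3: 3^23 ≡ 1 — hits 1, so not a primitive root.
g = 4: 4^23 ≡ 1 — hits 1, so not a primitive root.
g = 5: 5^23 ≡ 46; 5^2 ≡ 25 — none is 1, so 5 is a primitive root.
The smallest primitive root modulo 47 is 5.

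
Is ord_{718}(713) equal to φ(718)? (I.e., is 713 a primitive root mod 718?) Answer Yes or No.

Yes

φ(718) = φ(2)·φ(359) = 1·358 = 358 = 2 · 179.
An element g generates (Z/718Z)^× iff g^(358/q) ≢ 1 (mod 718) for each prime q ∈ {2, 179}.
713^179 ≡ 717 (mod 718)  [q = 2: ≢ 1 ✓]
713^2 ≡ 25 (mod 718)  [q = 179: ≢ 1 ✓]
Every test exponent gives a nontrivial residue, hence 713 generates the full group.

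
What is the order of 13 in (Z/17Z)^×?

4

The order of 13 must divide φ(17) = 17 − 1 = 16 = 2^4.
Divisors of 16: 1, 2, 4, 8, 16.
Test each divisor d:
13^1 ≡ 13 (mod 17)
13^2 ≡ 16 (mod 17)
13^4 ≡ 1 (mod 17) ✓
Hence ord(13) = 4.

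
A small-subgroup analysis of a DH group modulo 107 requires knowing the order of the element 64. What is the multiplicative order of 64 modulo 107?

53

Since 64 ∈ (Z/107Z)^×, its order divides φ(107) = 107 − 1 = 106 = 2 · 53.
Divisors of 106: 1, 2, 53, 106.
Test each divisor d:
64^1 ≡ 64
64^2 ≡ 30
64^53 ≡ 1
The smallest such exponent is 53, so the order of 64 is 53.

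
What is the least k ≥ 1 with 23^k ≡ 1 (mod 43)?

21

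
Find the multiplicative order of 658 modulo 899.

105

ord(658) | φ(899) = φ(29·31) = (29−1)·(31−1) = 28·30 = 840 = 2^3 · 3 · 5 · 7.
Divisors of 840: 1, 2, 3, 4, 5, 6, 7, 8, 10, 12, 14, 15, 20, 21, 24, 28, 30, 35, 40, 42, 56, 60, 70, 84, 105, 120, 140, 168, 210, 280, 420, 840.
Check 658^d mod 899 for each divisor in increasing order:
658^1 ≡ 658 (mod 899)
658^2 ≡ 545 (mod 899)
658^3 ≡ 808 (mod 899)
658^4 ≡ 355 (mod 899)
658^5 ≡ 749 (mod 899)
658^6 ≡ 190 (mod 899)
658^7 ≡ 59 (mod 899)
658^8 ≡ 165 (mod 899)
658^10 ≡ 25 (mod 899)
658^12 ≡ 140 (mod 899)
658^14 ≡ 784 (mod 899)
658^15 ≡ 745 (mod 899)
658^20 ≡ 625 (mod 899)
658^21 ≡ 407 (mod 899)
658^24 ≡ 721 (mod 899)
658^28 ≡ 639 (mod 899)
658^30 ≡ 342 (mod 899)
658^35 ≡ 842 (mod 899)
658^40 ≡ 459 (mod 899)
658^42 ≡ 233 (mod 899)
658^56 ≡ 175 (mod 899)
658^60 ≡ 94 (mod 899)
658^70 ≡ 552 (mod 899)
658^84 ≡ 349 (mod 899)
658^105 ≡ 1 (mod 899) ✓
Hence ord(658) = 105.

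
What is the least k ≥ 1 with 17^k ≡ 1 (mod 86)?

By Lagrange's theorem, ord_86(17) divides φ(86) = φ(2)·φ(43) = 1·42 = 42 = 2 · 3 · 7.
Divisors of 42: 1, 2, 3, 6, 7, 14, 21, 42.
Compute 17^d (mod 86) for the divisors d until we hit 1:
17^1 ≡ 17 (mod 86)
17^2 ≡ 31 (mod 86)
17^3 ≡ 11 (mod 86)
17^6 ≡ 35 (mod 86)
17^7 ≡ 79 (mod 86)
17^14 ≡ 49 (mod 86)
17^21 ≡ 1 (mod 86) ✓
So ord_86(17) = 21.

21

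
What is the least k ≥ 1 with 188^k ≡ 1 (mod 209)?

9

The order of 188 must divide φ(209) = φ(11·19) = (11−1)·(19−1) = 10·18 = 180 = 2^2 · 3^2 · 5.
Divisors of 180: 1, 2, 3, 4, 5, 6, 9, 10, 12, 15, 18, 20, 30, 36, 45, 60, 90, 180.
Evaluate successive powers at the divisors of 180:
188^1 ≡ 188 (mod 209)
188^2 ≡ 23 (mod 209)
188^3 ≡ 144 (mod 209)
188^4 ≡ 111 (mod 209)
188^5 ≡ 177 (mod 209)
188^6 ≡ 45 (mod 209)
188^9 ≡ 1 (mod 209) ✓
So ord_209(188) = 9.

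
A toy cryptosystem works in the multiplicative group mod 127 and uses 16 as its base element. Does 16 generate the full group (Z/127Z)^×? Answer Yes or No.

No

φ(127) = 127 − 1 = 126 = 2 · 3^2 · 7.
16 is a primitive root mod 127 iff 16^(φ(127)/q) ≢ 1 for every prime q | φ(127), i.e. q ∈ {2, 3, 7}.
16^63 ≡ 1 (mod 127)  [q = 2: ≡ 1 ✗]
16^42 ≡ 1 (mod 127)  [q = 3: ≡ 1 ✗]
16^18 ≡ 4 (mod 127)  [q = 7: ≢ 1 ✓]
Since 16^63 ≡ 1, the order of 16 divides 63 < 126, so 16 is not a primitive root.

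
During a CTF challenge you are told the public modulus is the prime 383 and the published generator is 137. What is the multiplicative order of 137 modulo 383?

191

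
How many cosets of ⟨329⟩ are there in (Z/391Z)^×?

By Lagrange's theorem, ord_391(329) divides φ(391) = φ(17·23) = (17−1)·(23−1) = 16·22 = 352 = 2^5 · 11.
Divisors of 352: 1, 2, 4, 8, 11, 16, 22, 32, 44, 88, 176, 352.
Test each divisor d:
329^1 ≡ 329
329^2 ≡ 325
329^4 ≡ 55
329^8 ≡ 288
329^11 ≡ 22
329^16 ≡ 52
329^22 ≡ 93
329^32 ≡ 358
329^44 ≡ 47
329^88 ≡ 254
329^176 ≡ 1
The order of 329 is 176, so the subgroup it generates has 176 elements.
The index is φ(391) / ord(329) = 352 / 176 = 2.

2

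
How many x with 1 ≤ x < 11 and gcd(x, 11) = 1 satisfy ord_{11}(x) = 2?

1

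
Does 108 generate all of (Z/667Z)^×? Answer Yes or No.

No

667 = 23 · 29 is a product of two distinct odd primes, so (Z/667Z)^× ≅ (Z/23Z)^× × (Z/29Z)^× is not cyclic.
No primitive root modulo 667 exists; in particular 108 is not one.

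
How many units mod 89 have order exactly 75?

0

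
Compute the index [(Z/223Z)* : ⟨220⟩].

Since 220 ∈ (Z/223Z)^×, its order divides φ(223) = 223 − 1 = 222 = 2 · 3 · 37.
Divisors of 222: 1, 2, 3, 6, 37, 74, 111, 222.
Test each divisor d:
220^1 ≡ 220
220^2 ≡ 9
220^3 ≡ 196
220^6 ≡ 60
220^37 ≡ 39
220^74 ≡ 183
220^111 ≡ 1
Thus |⟨220⟩| = ord(220) = 111.
The index is φ(223) / ord(220) = 222 / 111 = 2.

2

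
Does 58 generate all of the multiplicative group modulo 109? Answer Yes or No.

φ(109) = 109 − 1 = 108 = 2^2 · 3^3.
58 is a primitive root mod 109 iff 58^(φ(109)/q) ≢ 1 for every prime q | φ(109), i.e. q ∈ {2, 3}.
58^54 ≡ 108 (mod 109)  [q = 2: ≢ 1 ✓]
58^36 ≡ 63 (mod 109)  [q = 3: ≢ 1 ✓]
Every test exponent gives a nontrivial residue, hence 58 generates the full group.

Yes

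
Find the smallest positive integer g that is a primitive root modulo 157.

5

φ(157) = 157 − 1 = 156 = 2^2 · 3 · 13.
Test candidates g = 2, 3, … against the prime factors q ∈ {2, 3, 13} of φ(157): g is a generator iff g^(156/q) ≢ 1 for every such q.
g = 2: 2^78 ≡ 156; 2^52 ≡ 1 — hits 1, so not a primitive root.
g = 3: 3^78 ≡ 1 — hits 1, so not a primitive root.
g = 4: 4^78 ≡ 1 — hits 1, so not a primitive root.
g = 5: 5^78 ≡ 156; 5^52 ≡ 12; 5^12 ≡ 130 — none is 1, so 5 is a primitive root.
The smallest primitive root modulo 157 is 5.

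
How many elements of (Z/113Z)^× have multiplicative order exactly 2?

1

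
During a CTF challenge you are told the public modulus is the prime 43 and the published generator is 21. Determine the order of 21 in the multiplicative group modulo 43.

7

Since 21 ∈ (Z/43Z)^×, its order divides φ(43) = 43 − 1 = 42 = 2 · 3 · 7.
Divisors of 42: 1, 2, 3, 6, 7, 14, 21, 42.
Test each divisor d:
21^1 ≡ 21 (mod 43)
21^2 ≡ 11 (mod 43)
21^3 ≡ 16 (mod 43)
21^6 ≡ 41 (mod 43)
21^7 ≡ 1 (mod 43) ✓
So ord_43(21) = 7.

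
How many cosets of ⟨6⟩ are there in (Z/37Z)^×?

9

Since 6 ∈ (Z/37Z)^×, its order divides φ(37) = 37 − 1 = 36 = 2^2 · 3^2.
Divisors of 36: 1, 2, 3, 4, 6, 9, 12, 18, 36.
Test each divisor d:
6^1 ≡ 6
6^2 ≡ 36
6^3 ≡ 31
6^4 ≡ 1
So ord_37(6) = 4, hence |⟨6⟩| = 4.
[(Z/37Z)^× : ⟨6⟩] = 36/4 = 9.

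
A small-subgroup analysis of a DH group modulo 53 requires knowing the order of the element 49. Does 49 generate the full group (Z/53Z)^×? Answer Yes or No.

φ(53) = 53 − 1 = 52 = 2^2 · 13.
An element g generates (Z/53Z)^× iff g^(52/q) ≢ 1 (mod 53) for each prime q ∈ {2, 13}.
49^26 ≡ 1 (mod 53)  [q = 2: ≡ 1 ✗]
49^4 ≡ 44 (mod 53)  [q = 13: ≢ 1 ✓]
Since 49^26 ≡ 1, the order of 49 divides 26 < 52, so 49 is not a primitive root.

No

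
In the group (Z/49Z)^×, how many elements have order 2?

1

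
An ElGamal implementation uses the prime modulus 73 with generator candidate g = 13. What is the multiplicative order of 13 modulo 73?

By Lagrange's theorem, ord_73(13) divides φ(73) = 73 − 1 = 72 = 2^3 · 3^2.
Divisors of 72: 1, 2, 3, 4, 6, 8, 9, 12, 18, 24, 36, 72.
Check 13^d mod 73 for each divisor in increasing order:
13^1 ≡ 13 (mod 73)
13^2 ≡ 23 (mod 73)
13^3 ≡ 7 (mod 73)
13^4 ≡ 18 (mod 73)
13^6 ≡ 49 (mod 73)
13^8 ≡ 32 (mod 73)
13^9 ≡ 51 (mod 73)
13^12 ≡ 65 (mod 73)
13^18 ≡ 46 (mod 73)
13^24 ≡ 64 (mod 73)
13^36 ≡ 72 (mod 73)
13^72 ≡ 1 (mod 73) ✓
Hence ord(13) = 72.

72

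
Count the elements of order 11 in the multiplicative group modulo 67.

φ(67) = 67 − 1 = 66 = 2 · 3 · 11.
(Z/67Z)^× is cyclic (|G| = 66); a cyclic group of order m has exactly φ(d) elements of each order d | m, and none otherwise.
11 | 66, and φ(11) = 11 − 1 = 10.

10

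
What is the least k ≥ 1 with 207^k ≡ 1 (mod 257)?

128

ord(207) | φ(257) = 257 − 1 = 256 = 2^8.
Divisors of 256: 1, 2, 4, 8, 16, 32, 64, 128, 256.
Compute 207^d (mod 257) for the divisors d until we hit 1:
207^1 ≡ 207 (mod 257)
207^2 ≡ 187 (mod 257)
207^4 ≡ 17 (mod 257)
207^8 ≡ 32 (mod 257)
207^16 ≡ 253 (mod 257)
207^32 ≡ 16 (mod 257)
207^64 ≡ 256 (mod 257)
207^128 ≡ 1 (mod 257) ✓
The smallest such exponent is 128, so the order of 207 is 128.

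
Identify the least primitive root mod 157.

5

φ(157) = 157 − 1 = 156 = 2^2 · 3 · 13.
g is a primitive root iff g^(156/q) ≢ 1 (mod 157) for each prime q ∈ {2, 3, 13}.
g = 2: 2^78 ≡ 156; 2^52 ≡ 1 — hits 1, so not a primitive root.
g = 3: 3^78 ≡ 1 — hits 1, so not a primitive root.
g = 4: 4^78 ≡ 1 — hits 1, so not a primitive root.
g = 5: 5^78 ≡ 156; 5^52 ≡ 12; 5^12 ≡ 130 — none is 1, so 5 is a primitive root.
So 5 is the smallest generator of (Z/157Z)^×.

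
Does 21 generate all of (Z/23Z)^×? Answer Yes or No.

Yes

φ(23) = 23 − 1 = 22 = 2 · 11.
21 is a primitive root mod 23 iff 21^(φ(23)/q) ≢ 1 for every prime q | φ(23), i.e. q ∈ {2, 11}.
21^11 ≡ 22 (mod 23)  [q = 2: ≢ 1 ✓]
21^2 ≡ 4 (mod 23)  [q = 11: ≢ 1 ✓]
All checks pass, so 21 has order 22 and is a primitive root modulo 23.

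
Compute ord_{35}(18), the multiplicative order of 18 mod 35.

ord(18) | φ(35) = φ(5·7) = (5−1)·(7−1) = 4·6 = 24 = 2^3 · 3.
Divisors of 24: 1, 2, 3, 4, 6, 8, 12, 24.
Evaluate successive powers at the divisors of 24:
18^1 ≡ 18
18^2 ≡ 9
18^3 ≡ 22
18^4 ≡ 11
18^6 ≡ 29
18^8 ≡ 16
18^12 ≡ 1
So ord_35(18) = 12.

12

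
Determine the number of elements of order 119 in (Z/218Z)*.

0

φ(218) = φ(2)·φ(109) = 1·108 = 108 = 2^2 · 3^3.
(Z/218Z)^× is cyclic (|G| = 108); a cyclic group of order m has exactly φ(d) elements of each order d | m, and none otherwise.
Since 119 ∤ 108, the count is 0.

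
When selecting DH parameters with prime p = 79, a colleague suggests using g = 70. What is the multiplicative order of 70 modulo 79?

The order of 70 must divide φ(79) = 79 − 1 = 78 = 2 · 3 · 13.
Divisors of 78: 1, 2, 3, 6, 13, 26, 39, 78.
Evaluate successive powers at the divisors of 78:
70^1 ≡ 70 (mod 79)
70^2 ≡ 2 (mod 79)
70^3 ≡ 61 (mod 79)
70^6 ≡ 8 (mod 79)
70^13 ≡ 56 (mod 79)
70^26 ≡ 55 (mod 79)
70^39 ≡ 78 (mod 79)
70^78 ≡ 1 (mod 79) ✓
So ord_79(70) = 78.

78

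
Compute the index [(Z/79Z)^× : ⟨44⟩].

2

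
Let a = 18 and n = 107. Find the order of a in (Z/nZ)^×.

The order of 18 must divide φ(107) = 107 − 1 = 106 = 2 · 53.
Divisors of 106: 1, 2, 53, 106.
Check 18^d mod 107 for each divisor in increasing order:
18^1 ≡ 18 (mod 107)
18^2 ≡ 3 (mod 107)
18^53 ≡ 106 (mod 107)
18^106 ≡ 1 (mod 107) ✓
So ord_107(18) = 106.

106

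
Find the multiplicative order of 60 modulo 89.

ord(60) | φ(89) = 89 − 1 = 88 = 2^3 · 11.
Divisors of 88: 1, 2, 4, 8, 11, 22, 44, 88.
Evaluate successive powers at the divisors of 88:
60^1 ≡ 60
60^2 ≡ 40
60^4 ≡ 87
60^8 ≡ 4
60^11 ≡ 77
60^22 ≡ 55
60^44 ≡ 88
60^88 ≡ 1
Hence ord(60) = 88.

88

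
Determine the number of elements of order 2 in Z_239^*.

1

φ(239) = 239 − 1 = 238 = 2 · 7 · 17.
In a cyclic group of order 238, there are φ(d) elements of order d for each divisor d of 238, and zero for non-divisors.
2 | 238, and φ(2) = 2 − 1 = 1.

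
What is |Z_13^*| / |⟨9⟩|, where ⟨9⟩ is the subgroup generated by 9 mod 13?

4

By Lagrange's theorem, ord_13(9) divides φ(13) = 13 − 1 = 12 = 2^2 · 3.
Divisors of 12: 1, 2, 3, 4, 6, 12.
Evaluate successive powers at the divisors of 12:
9^1 ≡ 9 (mod 13)
9^2 ≡ 3 (mod 13)
9^3 ≡ 1 (mod 13) ✓
So ord_13(9) = 3, hence |⟨9⟩| = 3.
Index = |(Z/13Z)^×| / |⟨9⟩| = 12 / 3 = 4.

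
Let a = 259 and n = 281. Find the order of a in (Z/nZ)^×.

ord(259) | φ(281) = 281 − 1 = 280 = 2^3 · 5 · 7.
Divisors of 280: 1, 2, 4, 5, 7, 8, 10, 14, 20, 28, 35, 40, 56, 70, 140, 280.
Test each divisor d:
259^1 ≡ 259 (mod 281)
259^2 ≡ 203 (mod 281)
259^4 ≡ 183 (mod 281)
259^5 ≡ 189 (mod 281)
259^7 ≡ 151 (mod 281)
259^8 ≡ 50 (mod 281)
259^10 ≡ 34 (mod 281)
259^14 ≡ 40 (mod 281)
259^20 ≡ 32 (mod 281)
259^28 ≡ 195 (mod 281)
259^35 ≡ 221 (mod 281)
259^40 ≡ 181 (mod 281)
259^56 ≡ 90 (mod 281)
259^70 ≡ 228 (mod 281)
259^140 ≡ 280 (mod 281)
259^280 ≡ 1 (mod 281) ✓
Therefore the multiplicative order of 259 modulo 281 is 280.

280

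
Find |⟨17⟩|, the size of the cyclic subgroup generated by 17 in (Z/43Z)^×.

21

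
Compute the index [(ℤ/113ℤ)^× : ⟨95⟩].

By Lagrange's theorem, ord_113(95) divides φ(113) = 113 − 1 = 112 = 2^4 · 7.
Divisors of 112: 1, 2, 4, 7, 8, 14, 16, 28, 56, 112.
Check 95^d mod 113 for each divisor in increasing order:
95^1 ≡ 95
95^2 ≡ 98
95^4 ≡ 112
95^7 ≡ 69
95^8 ≡ 1
Thus |⟨95⟩| = ord(95) = 8.
Index = |(Z/113Z)^×| / |⟨95⟩| = 112 / 8 = 14.

14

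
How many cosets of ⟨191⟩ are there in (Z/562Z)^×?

28

By Lagrange's theorem, ord_562(191) divides φ(562) = φ(2)·φ(281) = 1·280 = 280 = 2^3 · 5 · 7.
Divisors of 280: 1, 2, 4, 5, 7, 8, 10, 14, 20, 28, 35, 40, 56, 70, 140, 280.
Evaluate successive powers at the divisors of 280:
191^1 ≡ 191
191^2 ≡ 513
191^4 ≡ 153
191^5 ≡ 561
191^7 ≡ 49
191^8 ≡ 367
191^10 ≡ 1
The order of 191 is 10, so the subgroup it generates has 10 elements.
Index = |(Z/562Z)^×| / |⟨191⟩| = 280 / 10 = 28.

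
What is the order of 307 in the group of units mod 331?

330

The order of 307 must divide φ(331) = 331 − 1 = 330 = 2 · 3 · 5 · 11.
Divisors of 330: 1, 2, 3, 5, 6, 10, 11, 15, 22, 30, 33, 55, 66, 110, 165, 330.
Evaluate successive powers at the divisors of 330:
307^1 ≡ 307 (mod 331)
307^2 ≡ 245 (mod 331)
307^3 ≡ 78 (mod 331)
307^5 ≡ 243 (mod 331)
307^6 ≡ 126 (mod 331)
307^10 ≡ 131 (mod 331)
307^11 ≡ 166 (mod 331)
307^15 ≡ 57 (mod 331)
307^22 ≡ 83 (mod 331)
307^30 ≡ 270 (mod 331)
307^33 ≡ 207 (mod 331)
307^55 ≡ 300 (mod 331)
307^66 ≡ 150 (mod 331)
307^110 ≡ 299 (mod 331)
307^165 ≡ 330 (mod 331)
307^330 ≡ 1 (mod 331) ✓
So ord_331(307) = 330.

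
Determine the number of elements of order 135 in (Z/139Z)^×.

0

φ(139) = 139 − 1 = 138 = 2 · 3 · 23.
(Z/139Z)^× is cyclic (|G| = 138); a cyclic group of order m has exactly φ(d) elements of each order d | m, and none otherwise.
135 does not divide 138, so no element of (Z/139Z)^× has order 135.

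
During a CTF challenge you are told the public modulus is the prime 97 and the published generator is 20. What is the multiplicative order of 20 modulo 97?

32

By Lagrange's theorem, ord_97(20) divides φ(97) = 97 − 1 = 96 = 2^5 · 3.
Divisors of 96: 1, 2, 3, 4, 6, 8, 12, 16, 24, 32, 48, 96.
Test each divisor d:
20^1 ≡ 20
20^2 ≡ 12
20^3 ≡ 46
20^4 ≡ 47
20^6 ≡ 79
20^8 ≡ 75
20^12 ≡ 33
20^16 ≡ 96
20^24 ≡ 22
20^32 ≡ 1
Therefore the multiplicative order of 20 modulo 97 is 32.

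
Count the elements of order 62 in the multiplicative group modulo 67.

φ(67) = 67 − 1 = 66 = 2 · 3 · 11.
Since (Z/67Z)^× is cyclic of order 66, the number of elements of order d is φ(d) when d | 66 and 0 otherwise.
Here 66 is not a multiple of 62, so there are no elements of order 62.

0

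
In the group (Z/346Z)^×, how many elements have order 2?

1

φ(346) = φ(2)·φ(173) = 1·172 = 172 = 2^2 · 43.
In a cyclic group of order 172, there are φ(d) elements of order d for each divisor d of 172, and zero for non-divisors.
2 | 172, and φ(2) = 2 − 1 = 1.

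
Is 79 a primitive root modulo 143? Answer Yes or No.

143 = 11 · 13 is a product of two distinct odd primes, so (Z/143Z)^× ≅ (Z/11Z)^× × (Z/13Z)^× is not cyclic.
No primitive root modulo 143 exists; in particular 79 is not one.

No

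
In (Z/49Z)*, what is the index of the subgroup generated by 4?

The order of 4 must divide φ(49) = φ(7^2) = 7·(7−1) = 42 = 2 · 3 · 7.
Divisors of 42: 1, 2, 3, 6, 7, 14, 21, 42.
Test each divisor d:
4^1 ≡ 4 (mod 49)
4^2 ≡ 16 (mod 49)
4^3 ≡ 15 (mod 49)
4^6 ≡ 29 (mod 49)
4^7 ≡ 18 (mod 49)
4^14 ≡ 30 (mod 49)
4^21 ≡ 1 (mod 49) ✓
The order of 4 is 21, so the subgroup it generates has 21 elements.
[(Z/49Z)^× : ⟨4⟩] = 42/21 = 2.

2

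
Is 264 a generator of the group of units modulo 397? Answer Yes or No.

φ(397) = 397 − 1 = 396 = 2^2 · 3^2 · 11.
Test 264^(396/q) mod 397 for each prime factor q of 396:
264^198 ≡ 396 (mod 397)  [q = 2: ≢ 1 ✓]
264^132 ≡ 362 (mod 397)  [q = 3: ≢ 1 ✓]
264^36 ≡ 273 (mod 397)  [q = 11: ≢ 1 ✓]
All checks pass, so 264 has order 396 and is a primitive root modulo 397.

Yes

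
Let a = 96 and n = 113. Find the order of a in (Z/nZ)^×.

Since 96 ∈ (Z/113Z)^×, its order divides φ(113) = 113 − 1 = 112 = 2^4 · 7.
Divisors of 112: 1, 2, 4, 7, 8, 14, 16, 28, 56, 112.
Compute 96^d (mod 113) for the divisors d until we hit 1:
96^1 ≡ 96
96^2 ≡ 63
96^4 ≡ 14
96^7 ≡ 35
96^8 ≡ 83
96^14 ≡ 95
96^16 ≡ 109
96^28 ≡ 98
96^56 ≡ 112
96^112 ≡ 1
The smallest such exponent is 112, so the order of 96 is 112.

112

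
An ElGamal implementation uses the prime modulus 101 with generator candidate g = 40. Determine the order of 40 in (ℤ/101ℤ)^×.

100

The order of 40 must divide φ(101) = 101 − 1 = 100 = 2^2 · 5^2.
Divisors of 100: 1, 2, 4, 5, 10, 20, 25, 50, 100.
Test each divisor d:
40^1 ≡ 40 (mod 101)
40^2 ≡ 85 (mod 101)
40^4 ≡ 54 (mod 101)
40^5 ≡ 39 (mod 101)
40^10 ≡ 6 (mod 101)
40^20 ≡ 36 (mod 101)
40^25 ≡ 91 (mod 101)
40^50 ≡ 100 (mod 101)
40^100 ≡ 1 (mod 101) ✓
Therefore the multiplicative order of 40 modulo 101 is 100.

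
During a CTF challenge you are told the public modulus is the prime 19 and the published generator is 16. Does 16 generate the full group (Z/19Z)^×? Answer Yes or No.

φ(19) = 19 − 1 = 18 = 2 · 3^2.
An element g generates (Z/19Z)^× iff g^(18/q) ≢ 1 (mod 19) for each prime q ∈ {2, 3}.
16^9 ≡ 1 (mod 19)  [q = 2: ≡ 1 ✗]
16^6 ≡ 7 (mod 19)  [q = 3: ≢ 1 ✓]
The check at q = 2 fails, so 16 generates a proper subgroup.

No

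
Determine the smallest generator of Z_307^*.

φ(307) = 307 − 1 = 306 = 2 · 3^2 · 17.
Test candidates g = 2, 3, … against the prime factors q ∈ {2, 3, 17} of φ(307): g is a generator iff g^(306/q) ≢ 1 for every such q.
g = 2: 2^153 ≡ 306; 2^102 ≡ 1 — hits 1, so not a primitive root.
g = 3: 3^153 ≡ 306; 3^102 ≡ 1 — hits 1, so not a primitive root.
g = 4: 4^153 ≡ 1 — hits 1, so not a primitive root.
g = 5: 5^153 ≡ 306; 5^102 ≡ 289; 5^18 ≡ 81 — none is 1, so 5 is a primitive root.
The smallest primitive root modulo 307 is 5.

5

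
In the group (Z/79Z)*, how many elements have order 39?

24

φ(79) = 79 − 1 = 78 = 2 · 3 · 13.
In a cyclic group of order 78, there are φ(d) elements of order d for each divisor d of 78, and zero for non-divisors.
39 = 3 · 13 divides 78, and φ(39) = 24.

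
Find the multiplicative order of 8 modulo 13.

4

ord(8) | φ(13) = 13 − 1 = 12 = 2^2 · 3.
Divisors of 12: 1, 2, 3, 4, 6, 12.
Test each divisor d:
8^1 ≡ 8 (mod 13)
8^2 ≡ 12 (mod 13)
8^3 ≡ 5 (mod 13)
8^4 ≡ 1 (mod 13) ✓
So ord_13(8) = 4.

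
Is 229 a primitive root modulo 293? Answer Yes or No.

No

φ(293) = 293 − 1 = 292 = 2^2 · 73.
Test 229^(292/q) mod 293 for each prime factor q of 292:
229^146 ≡ 1 (mod 293)  [q = 2: ≡ 1 ✗]
229^4 ≡ 36 (mod 293)  [q = 73: ≢ 1 ✓]
229^146 ≡ 1 shows ord(229) | 146, strictly less than φ(293); not a primitive root.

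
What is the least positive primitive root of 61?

φ(61) = 61 − 1 = 60 = 2^2 · 3 · 5.
Test candidates g = 2, 3, … against the prime factors q ∈ {2, 3, 5} of φ(61): g is a generator iff g^(60/q) ≢ 1 for every such q.
g = 2: 2^30 ≡ 60; 2^20 ≡ 47; 2^12 ≡ 9 — none is 1, so 2 is a primitive root.
So 2 is the smallest generator of (Z/61Z)^×.

2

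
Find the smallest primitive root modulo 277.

5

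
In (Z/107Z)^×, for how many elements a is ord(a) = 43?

φ(107) = 107 − 1 = 106 = 2 · 53.
In a cyclic group of order 106, there are φ(d) elements of order d for each divisor d of 106, and zero for non-divisors.
Since 43 ∤ 106, the count is 0.

0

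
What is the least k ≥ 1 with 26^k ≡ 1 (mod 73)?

72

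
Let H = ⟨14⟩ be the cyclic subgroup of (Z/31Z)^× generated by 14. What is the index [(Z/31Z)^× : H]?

ord(14) | φ(31) = 31 − 1 = 30 = 2 · 3 · 5.
Divisors of 30: 1, 2, 3, 5, 6, 10, 15, 30.
Evaluate successive powers at the divisors of 30:
14^1 ≡ 14
14^2 ≡ 10
14^3 ≡ 16
14^5 ≡ 5
14^6 ≡ 8
14^10 ≡ 25
14^15 ≡ 1
So ord_31(14) = 15, hence |⟨14⟩| = 15.
[(Z/31Z)^× : ⟨14⟩] = 30/15 = 2.

2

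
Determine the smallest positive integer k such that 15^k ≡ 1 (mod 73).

Since 15 ∈ (Z/73Z)^×, its order divides φ(73) = 73 − 1 = 72 = 2^3 · 3^2.
Divisors of 72: 1, 2, 3, 4, 6, 8, 9, 12, 18, 24, 36, 72.
Test each divisor d:
15^1 ≡ 15 (mod 73)
15^2 ≡ 6 (mod 73)
15^3 ≡ 17 (mod 73)
15^4 ≡ 36 (mod 73)
15^6 ≡ 70 (mod 73)
15^8 ≡ 55 (mod 73)
15^9 ≡ 22 (mod 73)
15^12 ≡ 9 (mod 73)
15^18 ≡ 46 (mod 73)
15^24 ≡ 8 (mod 73)
15^36 ≡ 72 (mod 73)
15^72 ≡ 1 (mod 73) ✓
The smallest such exponent is 72, so the order of 15 is 72.

72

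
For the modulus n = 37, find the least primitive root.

2

φ(37) = 37 − 1 = 36 = 2^2 · 3^2.
g is a primitive root iff g^(36/q) ≢ 1 (mod 37) for each prime q ∈ {2, 3}.
g = 2: 2^18 ≡ 36; 2^12 ≡ 26 — none is 1, so 2 is a primitive root.
The smallest primitive root modulo 37 is 2.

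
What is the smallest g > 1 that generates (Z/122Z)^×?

7

φ(122) = φ(2)·φ(61) = 1·60 = 60 = 2^2 · 3 · 5.
Test candidates g = 2, 3, … against the prime factors q ∈ {2, 3, 5} of φ(122): g is a generator iff g^(60/q) ≢ 1 for every such q.
g = 2: gcd(2, 122) = 2 > 1, not a unit — skip.
g = 3: 3^30 ≡ 1 — hits 1, so not a primitive root.
g = 4: gcd(4, 122) = 2 > 1, not a unit — skip.
g = 5: 5^30 ≡ 1 — hits 1, so not a primitive root.
g = 6: gcd(6, 122) = 2 > 1, not a unit — skip.
g = 7: 7^30 ≡ 121; 7^20 ≡ 47; 7^12 ≡ 95 — none is 1, so 7 is a primitive root.
Hence the least primitive root of 122 is 7.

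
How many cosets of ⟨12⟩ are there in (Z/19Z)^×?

The order of 12 must divide φ(19) = 19 − 1 = 18 = 2 · 3^2.
Divisors of 18: 1, 2, 3, 6, 9, 18.
Compute 12^d (mod 19) for the divisors d until we hit 1:
12^1 ≡ 12
12^2 ≡ 11
12^3 ≡ 18
12^6 ≡ 1
So ord_19(12) = 6, hence |⟨12⟩| = 6.
The index is φ(19) / ord(12) = 18 / 6 = 3.

3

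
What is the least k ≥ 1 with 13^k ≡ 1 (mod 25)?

The order of 13 must divide φ(25) = φ(5^2) = 5·(5−1) = 20 = 2^2 · 5.
Divisors of 20: 1, 2, 4, 5, 10, 20.
Check 13^d mod 25 for each divisor in increasing order:
13^1 ≡ 13 (mod 25)
13^2 ≡ 19 (mod 25)
13^4 ≡ 11 (mod 25)
13^5 ≡ 18 (mod 25)
13^10 ≡ 24 (mod 25)
13^20 ≡ 1 (mod 25) ✓
So ord_25(13) = 20.

20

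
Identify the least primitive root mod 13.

2

φ(13) = 13 − 1 = 12 = 2^2 · 3.
g is a primitive root iff g^(12/q) ≢ 1 (mod 13) for each prime q ∈ {2, 3}.
g = 2: 2^6 ≡ 12; 2^4 ≡ 3 — none is 1, so 2 is a primitive root.
Hence the least primitive root of 13 is 2.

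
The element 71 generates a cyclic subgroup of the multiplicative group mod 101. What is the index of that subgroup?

4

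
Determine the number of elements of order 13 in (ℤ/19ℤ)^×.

φ(19) = 19 − 1 = 18 = 2 · 3^2.
In a cyclic group of order 18, there are φ(d) elements of order d for each divisor d of 18, and zero for non-divisors.
Since 13 ∤ 18, the count is 0.

0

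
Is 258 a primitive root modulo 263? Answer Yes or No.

No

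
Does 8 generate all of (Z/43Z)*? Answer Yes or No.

No

φ(43) = 43 − 1 = 42 = 2 · 3 · 7.
Test 8^(42/q) mod 43 for each prime factor q of 42:
8^21 ≡ 42 (mod 43)  [q = 2: ≢ 1 ✓]
8^14 ≡ 1 (mod 43)  [q = 3: ≡ 1 ✗]
8^6 ≡ 16 (mod 43)  [q = 7: ≢ 1 ✓]
The check at q = 3 fails, so 8 generates a proper subgroup.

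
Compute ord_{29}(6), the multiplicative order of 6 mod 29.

14

By Lagrange's theorem, ord_29(6) divides φ(29) = 29 − 1 = 28 = 2^2 · 7.
Divisors of 28: 1, 2, 4, 7, 14, 28.
Test each divisor d:
6^1 ≡ 6 (mod 29)
6^2 ≡ 7 (mod 29)
6^4 ≡ 20 (mod 29)
6^7 ≡ 28 (mod 29)
6^14 ≡ 1 (mod 29) ✓
So ord_29(6) = 14.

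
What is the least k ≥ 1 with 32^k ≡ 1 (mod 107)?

106

Since 32 ∈ (Z/107Z)^×, its order divides φ(107) = 107 − 1 = 106 = 2 · 53.
Divisors of 106: 1, 2, 53, 106.
Compute 32^d (mod 107) for the divisors d until we hit 1:
32^1 ≡ 32 (mod 107)
32^2 ≡ 61 (mod 107)
32^53 ≡ 106 (mod 107)
32^106 ≡ 1 (mod 107) ✓
The smallest such exponent is 106, so the order of 32 is 106.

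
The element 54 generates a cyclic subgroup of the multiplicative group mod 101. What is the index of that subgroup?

4

By Lagrange's theorem, ord_101(54) divides φ(101) = 101 − 1 = 100 = 2^2 · 5^2.
Divisors of 100: 1, 2, 4, 5, 10, 20, 25, 50, 100.
Evaluate successive powers at the divisors of 100:
54^1 ≡ 54 (mod 101)
54^2 ≡ 88 (mod 101)
54^4 ≡ 68 (mod 101)
54^5 ≡ 36 (mod 101)
54^10 ≡ 84 (mod 101)
54^20 ≡ 87 (mod 101)
54^25 ≡ 1 (mod 101) ✓
Thus |⟨54⟩| = ord(54) = 25.
Index = |(Z/101Z)^×| / |⟨54⟩| = 100 / 25 = 4.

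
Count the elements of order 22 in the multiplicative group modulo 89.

10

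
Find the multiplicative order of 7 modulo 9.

3

By Lagrange's theorem, ord_9(7) divides φ(9) = φ(3^2) = 3·(3−1) = 6 = 2 · 3.
Divisors of 6: 1, 2, 3, 6.
Evaluate successive powers at the divisors of 6:
7^1 ≡ 7
7^2 ≡ 4
7^3 ≡ 1
So ord_9(7) = 3.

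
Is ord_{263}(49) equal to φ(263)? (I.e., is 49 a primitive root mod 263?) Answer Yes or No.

No

φ(263) = 263 − 1 = 262 = 2 · 131.
Test 49^(262/q) mod 263 for each prime factor q of 262:
49^131 ≡ 1 (mod 263)  [q = 2: ≡ 1 ✗]
49^2 ≡ 34 (mod 263)  [q = 131: ≢ 1 ✓]
Since 49^131 ≡ 1, the order of 49 divides 131 < 262, so 49 is not a primitive root.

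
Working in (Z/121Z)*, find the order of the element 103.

ord(103) | φ(121) = φ(11^2) = 11·(11−1) = 110 = 2 · 5 · 11.
Divisors of 110: 1, 2, 5, 10, 11, 22, 55, 110.
Test each divisor d:
103^1 ≡ 103 (mod 121)
103^2 ≡ 82 (mod 121)
103^5 ≡ 89 (mod 121)
103^10 ≡ 56 (mod 121)
103^11 ≡ 81 (mod 121)
103^22 ≡ 27 (mod 121)
103^55 ≡ 1 (mod 121) ✓
The smallest such exponent is 55, so the order of 103 is 55.

55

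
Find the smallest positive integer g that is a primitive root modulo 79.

3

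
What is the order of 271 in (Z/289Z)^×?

ord(271) | φ(289) = φ(17^2) = 17·(17−1) = 272 = 2^4 · 17.
Divisors of 272: 1, 2, 4, 8, 16, 17, 34, 68, 136, 272.
Evaluate successive powers at the divisors of 272:
271^1 ≡ 271 (mod 289)
271^2 ≡ 35 (mod 289)
271^4 ≡ 69 (mod 289)
271^8 ≡ 137 (mod 289)
271^16 ≡ 273 (mod 289)
271^17 ≡ 288 (mod 289)
271^34 ≡ 1 (mod 289) ✓
Therefore the multiplicative order of 271 modulo 289 is 34.

34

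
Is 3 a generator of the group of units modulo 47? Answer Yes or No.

φ(47) = 47 − 1 = 46 = 2 · 23.
It suffices to check that the order of 3 is not a proper divisor of 46: compute 3^(46/q) for q ∈ {2, 23}.
3^23 ≡ 1 (mod 47)  [q = 2: ≡ 1 ✗]
3^2 ≡ 9 (mod 47)  [q = 23: ≢ 1 ✓]
The check at q = 2 fails, so 3 generates a proper subgroup.

No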